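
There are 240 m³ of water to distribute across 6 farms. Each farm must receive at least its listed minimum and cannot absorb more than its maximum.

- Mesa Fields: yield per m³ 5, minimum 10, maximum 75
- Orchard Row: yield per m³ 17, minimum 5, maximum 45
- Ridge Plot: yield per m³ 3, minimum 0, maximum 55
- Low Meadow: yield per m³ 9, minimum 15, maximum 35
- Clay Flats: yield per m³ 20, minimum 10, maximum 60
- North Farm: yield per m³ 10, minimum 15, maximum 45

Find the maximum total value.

3005

Meeting every minimum uses 10+5+0+15+10+15 = 55 m³, leaving 185.
Highest yield per m³ first: Clay Flats 20 > Orchard Row 17 > North Farm 10 > Low Meadow 9 > Mesa Fields 5 > Ridge Plot 3.
Give Clay Flats 50 more to hit its cap of 60 ; 135 left.
Orchard Row: +40 to 45 (cap) ; 95 left.
North Farm takes 30 more to reach its cap of 45 ; 65 left.
Low Meadow: +20 to 35 (cap) ; 45 left.
Only 45 left; Mesa Fields takes them to reach 55.
Total = 5×55 + 17×45 + 9×35 + 20×60 + 10×45 = 3005.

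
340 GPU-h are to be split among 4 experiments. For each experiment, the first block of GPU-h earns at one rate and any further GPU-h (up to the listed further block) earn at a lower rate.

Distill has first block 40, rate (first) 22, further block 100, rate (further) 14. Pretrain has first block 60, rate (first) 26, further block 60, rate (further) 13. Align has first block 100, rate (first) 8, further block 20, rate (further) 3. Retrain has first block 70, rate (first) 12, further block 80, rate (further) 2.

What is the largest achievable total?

Order all 8 blocks by rate: Pretrain/first 26 > Distill/first 22 > Distill/second 14 > Pretrain/second 13 > Retrain/first 12 > Align/first 8 > Align/second 3 > Retrain/second 2.
Fill Pretrain first block (60 at 26) ; 280 left.
Distill first at 22: fill all 40 ; 240 left.
Distill/second (14): +100 ; 140 left.
Pretrain/second (13): +60 ; 80 left.
Fill Retrain first block (70 at 12) ; 10 left.
10 remain; put them into Align first at 8.
Total = 26×60 + 22×40 + 14×100 + 13×60 + 12×70 + 8×10 = 5540.

5540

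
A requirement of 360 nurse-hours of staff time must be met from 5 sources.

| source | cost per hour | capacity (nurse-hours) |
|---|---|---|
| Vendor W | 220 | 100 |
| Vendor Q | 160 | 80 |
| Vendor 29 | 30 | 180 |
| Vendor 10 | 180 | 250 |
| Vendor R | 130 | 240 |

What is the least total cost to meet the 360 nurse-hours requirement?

Cheapest first:
Take 180 from Vendor 29 at 30 → need 180 more.
Vendor R (130): take the remaining 180 → done.
Vendor Q, Vendor 10, Vendor W: unused.
Cost = 180×30 + 180×130 = 28800.

28800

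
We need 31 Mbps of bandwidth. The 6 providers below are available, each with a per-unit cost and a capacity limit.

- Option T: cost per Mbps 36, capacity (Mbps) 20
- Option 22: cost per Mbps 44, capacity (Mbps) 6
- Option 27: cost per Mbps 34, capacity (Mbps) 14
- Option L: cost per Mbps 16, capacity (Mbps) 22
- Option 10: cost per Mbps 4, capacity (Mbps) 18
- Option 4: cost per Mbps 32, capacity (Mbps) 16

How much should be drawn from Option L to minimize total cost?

13

Use providers in increasing cost order.
Option 10 (4): use full 18 → 13 Mbps to go.
Option L at 16: take 13 of its 22 → requirement met.
Option 4, Option 27, Option T, Option 22: unused.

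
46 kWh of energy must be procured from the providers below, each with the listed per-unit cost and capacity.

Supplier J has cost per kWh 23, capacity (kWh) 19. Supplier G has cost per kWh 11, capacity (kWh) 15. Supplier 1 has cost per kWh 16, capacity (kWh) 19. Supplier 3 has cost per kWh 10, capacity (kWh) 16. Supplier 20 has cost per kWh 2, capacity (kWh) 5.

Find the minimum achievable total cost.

495

Use providers in increasing cost order.
Supplier 20 (2): use full 5 — 41 kWh to go.
Supplier 3 (10): use full 16 — 25 kWh to go.
Supplier G at 11: take all 15 kWh — 10 still needed.
Take 10 from Supplier 1 at 16 to finish.
Supplier J: unused.
Cost = 5×2 + 16×10 + 15×11 + 10×16 = 495.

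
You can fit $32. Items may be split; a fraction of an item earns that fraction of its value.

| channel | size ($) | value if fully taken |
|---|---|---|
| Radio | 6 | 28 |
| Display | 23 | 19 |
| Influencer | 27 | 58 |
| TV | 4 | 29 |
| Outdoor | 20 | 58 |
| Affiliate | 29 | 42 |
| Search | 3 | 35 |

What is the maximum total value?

147.1

Rank by value-to-size ratio: Search 35/3≈11.7, TV 29/4≈7.25, Radio 28/6≈4.67, Outdoor 58/20≈2.9, Influencer 58/27≈2.15, Affiliate 42/29≈1.45, Display 19/23≈0.826.
Search: take in full, 3 $ for value 35 ; 29 left.
Take all of TV (4 $, value 29) ; 25 $ left.
Take all of Radio (6 $, value 28) ; 19 $ left.
19 $ left: a 19/20 share of Outdoor gives 58×19/20 = 55.1.
Total value = 147.1.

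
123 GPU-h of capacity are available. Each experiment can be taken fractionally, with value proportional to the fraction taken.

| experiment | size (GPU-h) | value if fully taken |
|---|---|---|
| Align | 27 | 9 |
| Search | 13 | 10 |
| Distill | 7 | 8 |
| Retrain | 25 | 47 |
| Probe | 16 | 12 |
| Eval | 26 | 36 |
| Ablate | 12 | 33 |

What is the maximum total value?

Rank by value-to-size ratio: Ablate 33/12≈2.75, Retrain 47/25≈1.88, Eval 36/26≈1.38, Distill 8/7≈1.14, Search 10/13≈0.769, Probe 12/16≈0.75, Align 9/27≈0.333.
All 12 GPU-h of Ablate fit (value 33) — 111 remain.
Retrain: take in full, 25 GPU-h for value 47 — 86 left.
Take all of Eval (26 GPU-h, value 36) — 60 GPU-h left.
Take all of Distill (7 GPU-h, value 8) — 53 GPU-h left.
Take all of Search (13 GPU-h, value 10) — 40 GPU-h left.
All 16 GPU-h of Probe fit (value 12) — 24 remain.
24 GPU-h left: a 24/27 share of Align gives 9×24/27 = 8.
Total value = 154.

154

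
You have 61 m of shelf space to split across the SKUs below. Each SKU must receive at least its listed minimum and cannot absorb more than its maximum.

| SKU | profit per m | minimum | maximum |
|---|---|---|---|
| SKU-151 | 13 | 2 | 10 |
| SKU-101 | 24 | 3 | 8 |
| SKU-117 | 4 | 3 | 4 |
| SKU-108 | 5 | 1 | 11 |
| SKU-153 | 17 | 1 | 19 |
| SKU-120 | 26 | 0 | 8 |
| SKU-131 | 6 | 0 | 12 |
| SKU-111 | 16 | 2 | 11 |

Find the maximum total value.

Meeting every minimum uses 2+3+3+1+1+0+0+2 = 12 m, leaving 49.
Rank by profit per m: SKU-120 26 > SKU-101 24 > SKU-153 17 > SKU-111 16 > SKU-151 13 > SKU-131 6 > SKU-108 5 > SKU-117 4.
SKU-120: +8 to 8 (cap) — 41 left.
Give SKU-101 5 more to hit its cap of 8 — 36 left.
SKU-153: +18 to 19 (cap) — 18 left.
SKU-111: +9 to 11 (cap) — 9 left.
Give SKU-151 8 more to hit its cap of 10 — 1 left.
Only 1 left; SKU-131 takes them to reach 1.
Total = 13×10 + 24×8 + 4×3 + 5×1 + 17×19 + 26×8 + 6×1 + 16×11 = 1052.

1052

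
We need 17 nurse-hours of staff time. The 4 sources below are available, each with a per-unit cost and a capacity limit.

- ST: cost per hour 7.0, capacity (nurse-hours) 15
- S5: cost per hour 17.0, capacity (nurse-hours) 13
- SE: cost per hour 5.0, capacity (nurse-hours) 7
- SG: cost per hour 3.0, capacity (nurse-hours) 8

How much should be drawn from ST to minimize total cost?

2

Cheapest first:
SG (3.0): use full 8 → 9 nurse-hours to go.
SE (5.0): use full 7 → 2 nurse-hours to go.
ST (7.0): take the remaining 2 → done.
S5: unused.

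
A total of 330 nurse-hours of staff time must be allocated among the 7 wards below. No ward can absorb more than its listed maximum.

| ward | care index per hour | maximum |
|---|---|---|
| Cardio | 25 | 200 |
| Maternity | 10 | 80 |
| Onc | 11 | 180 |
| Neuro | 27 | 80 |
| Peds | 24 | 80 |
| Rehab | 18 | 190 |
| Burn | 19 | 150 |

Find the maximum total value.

8360

Rank by care index per hour: Neuro 27 > Cardio 25 > Peds 24 > Burn 19 > Rehab 18 > Onc 11 > Maternity 10.
Neuro: +80 to 80 (cap) ; 250 left.
Give Cardio 200 to hit its cap of 200 ; 50 left.
Only 50 left; Peds takes them to reach 50.
Total = 25×200 + 27×80 + 24×50 = 8360.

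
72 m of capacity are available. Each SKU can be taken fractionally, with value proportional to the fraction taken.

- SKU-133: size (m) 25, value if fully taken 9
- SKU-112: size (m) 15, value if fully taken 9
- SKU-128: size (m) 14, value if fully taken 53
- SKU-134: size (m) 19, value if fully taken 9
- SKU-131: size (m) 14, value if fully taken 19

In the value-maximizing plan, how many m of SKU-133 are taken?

10

Best value per unit of size first: SKU-128 53/14≈3.79, SKU-131 19/14≈1.36, SKU-112 9/15≈0.6, SKU-134 9/19≈0.474, SKU-133 9/25≈0.36.
Take all of SKU-128 (14 m, value 53) ; 58 m left.
SKU-131: take in full, 14 m for value 19 ; 44 left.
Take all of SKU-112 (15 m, value 9) ; 29 m left.
SKU-134: take in full, 19 m for value 9 ; 10 left.
10 m left: a 10/25 share of SKU-133 gives 9×10/25 = 3.6.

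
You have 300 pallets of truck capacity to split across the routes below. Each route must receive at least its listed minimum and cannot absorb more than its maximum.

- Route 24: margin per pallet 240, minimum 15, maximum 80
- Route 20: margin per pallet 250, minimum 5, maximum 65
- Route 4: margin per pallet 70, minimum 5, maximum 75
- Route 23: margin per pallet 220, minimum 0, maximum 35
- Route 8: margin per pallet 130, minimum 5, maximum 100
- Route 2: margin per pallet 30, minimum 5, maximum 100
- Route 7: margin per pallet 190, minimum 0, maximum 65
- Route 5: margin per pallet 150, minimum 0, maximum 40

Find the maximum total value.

Meeting every minimum uses 15+5+5+0+5+5+0+0 = 35 pallets, leaving 265.
Rank by margin per pallet: Route 20 250 > Route 24 240 > Route 23 220 > Route 7 190 > Route 5 150 > Route 8 130 > Route 4 70 > Route 2 30.
Route 20: +60 to 65 (cap) → 205 left.
Route 24 takes 65 more to reach its cap of 80 → 140 left.
Route 23 takes 35 more to reach its cap of 35 → 105 left.
Route 7: +65 to 65 (cap) → 40 left.
Route 5 takes 40 more to reach its cap of 40 → 0 left.
Total = 240×80 + 250×65 + 70×5 + 220×35 + 130×5 + 30×5 + 190×65 + 150×40 = 62650.

62650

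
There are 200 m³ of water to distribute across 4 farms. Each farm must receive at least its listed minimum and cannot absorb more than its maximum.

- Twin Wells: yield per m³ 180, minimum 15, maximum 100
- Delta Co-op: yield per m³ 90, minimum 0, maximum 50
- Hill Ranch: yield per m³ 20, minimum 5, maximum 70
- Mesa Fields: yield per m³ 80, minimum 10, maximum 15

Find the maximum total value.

24400

Meeting every minimum uses 15+0+5+10 = 30 m³, leaving 170.
Highest yield per m³ first: Twin Wells 180 > Delta Co-op 90 > Mesa Fields 80 > Hill Ranch 20.
Twin Wells: +85 to 100 (cap) → 85 left.
Delta Co-op takes 50 more to reach its cap of 50 → 35 left.
Give Mesa Fields 5 more to hit its cap of 15 → 30 left.
Hill Ranch has room for 65 more but only 30 remain, so it gets 35.
Total = 180×100 + 90×50 + 20×35 + 80×15 = 24400.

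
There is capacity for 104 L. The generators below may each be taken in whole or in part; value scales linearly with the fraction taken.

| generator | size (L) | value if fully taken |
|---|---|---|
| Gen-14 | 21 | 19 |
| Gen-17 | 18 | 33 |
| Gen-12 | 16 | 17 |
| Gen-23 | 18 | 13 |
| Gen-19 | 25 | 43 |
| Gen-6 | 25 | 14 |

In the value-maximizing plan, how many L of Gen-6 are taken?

Best value per unit of size first: Gen-17 33/18≈1.83, Gen-19 43/25≈1.72, Gen-12 17/16≈1.06, Gen-14 19/21≈0.905, Gen-23 13/18≈0.722, Gen-6 14/25≈0.56.
Take all of Gen-17 (18 L, value 33) — 86 L left.
Take all of Gen-19 (25 L, value 43) — 61 L left.
All 16 L of Gen-12 fit (value 17) — 45 remain.
All 21 L of Gen-14 fit (value 19) — 24 remain.
Gen-23: take in full, 18 L for value 13 — 6 left.
Fill the last 6 L with part of Gen-6: 6/25 of it earns 3.36.

6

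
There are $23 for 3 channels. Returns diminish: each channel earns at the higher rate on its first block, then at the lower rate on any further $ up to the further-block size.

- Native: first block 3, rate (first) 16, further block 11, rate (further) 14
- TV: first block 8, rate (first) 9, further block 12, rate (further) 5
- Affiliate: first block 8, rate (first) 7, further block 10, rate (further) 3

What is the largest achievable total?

Order all 6 blocks by rate: Native/T1 16 > Native/T2 14 > TV/T1 9 > Affiliate/T1 7 > TV/T2 5 > Affiliate/T2 3.
Native T1 at 16: fill all 3 — 20 left.
Native T2 at 14: fill all 11 — 9 left.
TV T1 at 9: fill all 8 — 1 left.
Affiliate/T1: +1 of 8 at 7; pool empty.
Total = 16×3 + 14×11 + 9×8 + 7×1 = 281.

281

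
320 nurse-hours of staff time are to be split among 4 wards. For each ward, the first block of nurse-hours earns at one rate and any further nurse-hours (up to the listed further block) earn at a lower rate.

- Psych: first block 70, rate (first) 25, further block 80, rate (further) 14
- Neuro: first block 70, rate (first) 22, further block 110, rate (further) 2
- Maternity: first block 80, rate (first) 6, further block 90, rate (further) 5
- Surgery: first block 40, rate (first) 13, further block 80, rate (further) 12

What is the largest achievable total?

Rank every tier by rate: Psych/first 25 > Neuro/first 22 > Psych/second 14 > Surgery/first 13 > Surgery/second 12 > Maternity/first 6 > Maternity/second 5 > Neuro/second 2.
Psych/first (25): +70 — 250 left.
Neuro/first (22): +70 — 180 left.
Psych second at 14: fill all 80 — 100 left.
Fill Surgery first block (40 at 13) — 60 left.
Surgery/second: +60 of 80 at 12; pool empty.
Total = 25×70 + 22×70 + 14×80 + 13×40 + 12×60 = 5650.

5650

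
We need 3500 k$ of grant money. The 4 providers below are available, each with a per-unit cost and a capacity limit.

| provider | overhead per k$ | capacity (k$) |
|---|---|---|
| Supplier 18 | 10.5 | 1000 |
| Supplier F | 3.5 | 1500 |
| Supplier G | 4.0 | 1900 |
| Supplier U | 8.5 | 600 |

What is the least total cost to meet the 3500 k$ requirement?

13700

Use providers in increasing cost order.
Supplier F at 3.5: take all 1500 k$ — 2000 still needed.
Supplier G (4.0): use full 1900 — 100 k$ to go.
Take 100 from Supplier U at 8.5 to finish.
Supplier 18: unused.
Cost = 1500×3.5 + 1900×4.0 + 100×8.5 = 13700.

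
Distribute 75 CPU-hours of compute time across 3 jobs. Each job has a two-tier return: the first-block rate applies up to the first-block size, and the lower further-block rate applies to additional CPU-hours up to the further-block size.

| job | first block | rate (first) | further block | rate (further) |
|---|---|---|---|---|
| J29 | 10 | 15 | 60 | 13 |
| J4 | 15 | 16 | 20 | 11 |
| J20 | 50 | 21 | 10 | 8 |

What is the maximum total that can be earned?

Rank every tier by rate: J20/first 21 > J4/first 16 > J29/first 15 > J29/second 13 > J4/second 11 > J20/second 8.
Fill J20 first block (50 at 21) ; 25 left.
Fill J4 first block (15 at 16) ; 10 left.
J29 first at 15: fill all 10 ; 0 left.
Total = 21×50 + 16×15 + 15×10 = 1440.

1440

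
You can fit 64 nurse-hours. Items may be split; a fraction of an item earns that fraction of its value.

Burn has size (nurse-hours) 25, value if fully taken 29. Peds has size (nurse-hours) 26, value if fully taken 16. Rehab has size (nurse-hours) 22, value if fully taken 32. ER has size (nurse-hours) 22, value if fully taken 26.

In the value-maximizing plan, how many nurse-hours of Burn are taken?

20

Best value per unit of size first: Rehab 32/22≈1.45, ER 26/22≈1.18, Burn 29/25≈1.16, Peds 16/26≈0.615.
All 22 nurse-hours of Rehab fit (value 32) → 42 remain.
Take all of ER (22 nurse-hours, value 26) → 20 nurse-hours left.
20 nurse-hours left: a 20/25 share of Burn gives 29×20/25 = 23.2.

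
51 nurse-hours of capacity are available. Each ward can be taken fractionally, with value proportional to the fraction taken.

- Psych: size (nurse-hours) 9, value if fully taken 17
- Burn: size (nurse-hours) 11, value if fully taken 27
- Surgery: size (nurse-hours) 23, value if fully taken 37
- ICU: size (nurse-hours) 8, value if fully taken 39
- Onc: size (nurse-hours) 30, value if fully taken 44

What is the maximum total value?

120

Sort by value density: ICU 39/8≈4.88, Burn 27/11≈2.45, Psych 17/9≈1.89, Surgery 37/23≈1.61, Onc 44/30≈1.47.
All 8 nurse-hours of ICU fit (value 39) — 43 remain.
Take all of Burn (11 nurse-hours, value 27) — 32 nurse-hours left.
All 9 nurse-hours of Psych fit (value 17) — 23 remain.
All 23 nurse-hours of Surgery fit (value 37) — 0 remain.
Total value = 120.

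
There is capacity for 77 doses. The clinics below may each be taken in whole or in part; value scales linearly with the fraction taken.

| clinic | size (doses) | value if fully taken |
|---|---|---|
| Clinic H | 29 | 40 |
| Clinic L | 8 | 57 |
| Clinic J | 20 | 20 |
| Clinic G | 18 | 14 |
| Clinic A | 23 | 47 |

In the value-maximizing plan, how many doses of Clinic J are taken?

Rank by value-to-size ratio: Clinic L 57/8≈7.12, Clinic A 47/23≈2.04, Clinic H 40/29≈1.38, Clinic J 20/20≈1, Clinic G 14/18≈0.778.
All 8 doses of Clinic L fit (value 57) → 69 remain.
Take all of Clinic A (23 doses, value 47) → 46 doses left.
Clinic H: take in full, 29 doses for value 40 → 17 left.
17 doses left: a 17/20 share of Clinic J gives 20×17/20 = 17.

17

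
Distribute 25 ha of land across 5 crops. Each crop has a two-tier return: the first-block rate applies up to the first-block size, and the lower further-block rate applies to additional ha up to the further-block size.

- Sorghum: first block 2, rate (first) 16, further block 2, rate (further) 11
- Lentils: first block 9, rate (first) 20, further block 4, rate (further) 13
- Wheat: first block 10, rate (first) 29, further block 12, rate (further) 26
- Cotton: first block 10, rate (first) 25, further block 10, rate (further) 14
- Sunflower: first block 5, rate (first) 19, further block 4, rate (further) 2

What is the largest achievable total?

677

Treat each block as its own option and order by rate: Wheat/first 29 > Wheat/second 26 > Cotton/first 25 > Lentils/first 20 > Sunflower/first 19 > Sorghum/first 16 > Cotton/second 14 > Lentils/second 13 > Sorghum/second 11 > Sunflower/second 2.
Wheat/first (29): +10 ; 15 left.
Wheat/second (26): +12 ; 3 left.
Cotton/first: +3 of 10 at 25; pool empty.
Total = 29×10 + 26×12 + 25×3 = 677.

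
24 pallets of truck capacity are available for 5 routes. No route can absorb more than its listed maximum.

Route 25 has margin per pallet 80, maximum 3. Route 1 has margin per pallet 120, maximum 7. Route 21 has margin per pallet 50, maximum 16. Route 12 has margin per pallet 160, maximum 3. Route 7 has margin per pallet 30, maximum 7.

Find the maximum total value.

2110

Rank by margin per pallet: Route 12 160 > Route 1 120 > Route 25 80 > Route 21 50 > Route 7 30.
Give Route 12 3 to hit its cap of 3 → 21 left.
Route 1 takes 7 to reach its cap of 7 → 14 left.
Route 25: +3 to 3 (cap) → 11 left.
Route 21 has room for 16 but only 11 remain, so it gets 11.
Total = 80×3 + 120×7 + 50×11 + 160×3 = 2110.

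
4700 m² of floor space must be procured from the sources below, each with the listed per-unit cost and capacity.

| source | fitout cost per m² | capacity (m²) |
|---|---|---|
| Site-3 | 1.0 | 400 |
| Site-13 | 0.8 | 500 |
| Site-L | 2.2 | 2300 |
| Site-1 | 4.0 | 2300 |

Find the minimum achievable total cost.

Fill from the cheapest source first.
Site-13 (0.8): use full 500 ; 4200 m² to go.
Take 400 from Site-3 at 1.0 ; need 3800 more.
Site-L at 2.2: take all 2300 m² ; 1500 still needed.
Site-1 at 4.0: take 1500 of its 2300 ; requirement met.
Cost = 500×0.8 + 400×1.0 + 2300×2.2 + 1500×4.0 = 11860.

11860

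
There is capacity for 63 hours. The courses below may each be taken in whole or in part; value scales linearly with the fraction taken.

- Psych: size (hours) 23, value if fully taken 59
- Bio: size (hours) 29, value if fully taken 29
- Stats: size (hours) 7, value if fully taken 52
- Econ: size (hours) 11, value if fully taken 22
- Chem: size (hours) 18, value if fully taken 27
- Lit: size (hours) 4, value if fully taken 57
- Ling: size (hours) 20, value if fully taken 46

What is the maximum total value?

Sort by value density: Lit 57/4≈14.2, Stats 52/7≈7.43, Psych 59/23≈2.57, Ling 46/20≈2.3, Econ 22/11≈2, Chem 27/18≈1.5, Bio 29/29≈1.
Lit: take in full, 4 hours for value 57 → 59 left.
All 7 hours of Stats fit (value 52) → 52 remain.
Take all of Psych (23 hours, value 59) → 29 hours left.
All 20 hours of Ling fit (value 46) → 9 remain.
Only 9 hours remain; take 9/11 of Econ for value 22×9/11 = 18.
Total value = 232.

232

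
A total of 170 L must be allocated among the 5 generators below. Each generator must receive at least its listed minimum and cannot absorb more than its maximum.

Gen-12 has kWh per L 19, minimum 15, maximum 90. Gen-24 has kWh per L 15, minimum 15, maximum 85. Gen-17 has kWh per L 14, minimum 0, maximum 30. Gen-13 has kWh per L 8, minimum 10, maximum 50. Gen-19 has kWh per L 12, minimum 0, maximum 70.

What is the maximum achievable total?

2840

Meeting every minimum uses 15+15+0+10+0 = 40 L, leaving 130.
Rank by kWh per L: Gen-12 19 > Gen-24 15 > Gen-17 14 > Gen-19 12 > Gen-13 8.
Gen-12 takes 75 more to reach its cap of 90 → 55 left.
Gen-24 has room for 70 more but only 55 remain, so it gets 70.
Total = 19×90 + 15×70 + 8×10 = 2840.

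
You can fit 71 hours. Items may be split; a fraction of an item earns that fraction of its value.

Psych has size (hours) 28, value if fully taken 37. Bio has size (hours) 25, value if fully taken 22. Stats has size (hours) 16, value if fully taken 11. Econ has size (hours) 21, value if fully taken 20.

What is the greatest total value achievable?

76.36

Rank by value-to-size ratio: Psych 37/28≈1.32, Econ 20/21≈0.952, Bio 22/25≈0.88, Stats 11/16≈0.688.
All 28 hours of Psych fit (value 37) — 43 remain.
All 21 hours of Econ fit (value 20) — 22 remain.
22 hours left: a 22/25 share of Bio gives 22×22/25 = 19.36.
Total value = 76.36.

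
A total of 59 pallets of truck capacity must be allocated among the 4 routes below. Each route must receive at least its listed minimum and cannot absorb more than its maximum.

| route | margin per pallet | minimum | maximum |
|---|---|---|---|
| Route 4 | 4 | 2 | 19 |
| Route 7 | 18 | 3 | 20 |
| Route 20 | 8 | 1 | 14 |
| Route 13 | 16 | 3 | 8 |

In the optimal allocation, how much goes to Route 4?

Meeting every minimum uses 2+3+1+3 = 9 pallets, leaving 50.
Rank by margin per pallet: Route 7 18 > Route 13 16 > Route 20 8 > Route 4 4.
Give Route 7 17 more to hit its cap of 20 → 33 left.
Route 13 takes 5 more to reach its cap of 8 → 28 left.
Route 20 takes 13 more to reach its cap of 14 → 15 left.
Only 15 left; Route 4 takes them to reach 17.

17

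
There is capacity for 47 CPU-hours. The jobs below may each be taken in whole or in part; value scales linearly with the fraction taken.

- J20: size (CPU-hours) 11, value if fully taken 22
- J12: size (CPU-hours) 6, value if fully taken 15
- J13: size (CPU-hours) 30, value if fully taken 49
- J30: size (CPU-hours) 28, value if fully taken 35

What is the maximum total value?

86

Best value per unit of size first: J12 15/6≈2.5, J20 22/11≈2, J13 49/30≈1.63, J30 35/28≈1.25.
All 6 CPU-hours of J12 fit (value 15) ; 41 remain.
Take all of J20 (11 CPU-hours, value 22) ; 30 CPU-hours left.
Take all of J13 (30 CPU-hours, value 49) ; 0 CPU-hours left.
Total value = 86.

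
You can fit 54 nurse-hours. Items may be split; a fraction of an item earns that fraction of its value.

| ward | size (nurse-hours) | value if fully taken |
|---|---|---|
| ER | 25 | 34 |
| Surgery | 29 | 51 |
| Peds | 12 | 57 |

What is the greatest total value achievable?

Best value per unit of size first: Peds 57/12≈4.75, Surgery 51/29≈1.76, ER 34/25≈1.36.
Take all of Peds (12 nurse-hours, value 57) → 42 nurse-hours left.
All 29 nurse-hours of Surgery fit (value 51) → 13 remain.
13 nurse-hours left: a 13/25 share of ER gives 34×13/25 = 17.68.
Total value = 125.68.

125.68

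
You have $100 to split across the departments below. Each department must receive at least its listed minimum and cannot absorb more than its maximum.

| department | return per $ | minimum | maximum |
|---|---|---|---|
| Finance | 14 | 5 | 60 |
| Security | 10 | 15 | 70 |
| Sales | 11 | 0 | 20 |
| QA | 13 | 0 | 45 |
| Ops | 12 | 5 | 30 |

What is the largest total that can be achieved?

Meeting every minimum uses 5+15+0+0+5 = 25 $, leaving 75.
Rank by return per $: Finance 14 > QA 13 > Ops 12 > Sales 11 > Security 10.
Finance takes 55 more to reach its cap of 60 — 20 left.
QA has room for 45 more but only 20 remain, so it gets 20.
Total = 14×60 + 10×15 + 13×20 + 12×5 = 1310.

1310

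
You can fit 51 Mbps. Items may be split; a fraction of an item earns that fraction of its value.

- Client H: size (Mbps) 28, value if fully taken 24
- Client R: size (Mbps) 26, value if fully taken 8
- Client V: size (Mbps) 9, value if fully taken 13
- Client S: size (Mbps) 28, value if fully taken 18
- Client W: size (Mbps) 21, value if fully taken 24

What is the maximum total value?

55

Sort by value density: Client V 13/9≈1.44, Client W 24/21≈1.14, Client H 24/28≈0.857, Client S 18/28≈0.643, Client R 8/26≈0.308.
All 9 Mbps of Client V fit (value 13) — 42 remain.
All 21 Mbps of Client W fit (value 24) — 21 remain.
21 Mbps left: a 21/28 share of Client H gives 24×21/28 = 18.
Total value = 55.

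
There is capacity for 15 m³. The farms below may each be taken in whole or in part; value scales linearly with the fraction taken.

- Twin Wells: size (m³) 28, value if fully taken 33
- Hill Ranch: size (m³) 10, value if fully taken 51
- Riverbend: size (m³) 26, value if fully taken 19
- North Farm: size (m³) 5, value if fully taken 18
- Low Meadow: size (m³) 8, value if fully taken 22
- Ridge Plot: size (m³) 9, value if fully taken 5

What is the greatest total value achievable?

Rank by value-to-size ratio: Hill Ranch 51/10≈5.1, North Farm 18/5≈3.6, Low Meadow 22/8≈2.75, Twin Wells 33/28≈1.18, Riverbend 19/26≈0.731, Ridge Plot 5/9≈0.556.
Take all of Hill Ranch (10 m³, value 51) → 5 m³ left.
North Farm: take in full, 5 m³ for value 18 → 0 left.
Total value = 69.

69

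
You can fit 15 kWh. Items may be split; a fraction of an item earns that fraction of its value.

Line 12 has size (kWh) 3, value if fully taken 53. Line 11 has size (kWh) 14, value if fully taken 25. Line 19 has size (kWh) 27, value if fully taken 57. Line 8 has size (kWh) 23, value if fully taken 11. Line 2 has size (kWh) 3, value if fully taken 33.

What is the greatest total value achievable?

Best value per unit of size first: Line 12 53/3≈17.7, Line 2 33/3≈11, Line 19 57/27≈2.11, Line 11 25/14≈1.79, Line 8 11/23≈0.478.
Line 12: take in full, 3 kWh for value 53 — 12 left.
All 3 kWh of Line 2 fit (value 33) — 9 remain.
9 kWh left: a 9/27 share of Line 19 gives 57×9/27 = 19.
Total value = 105.

105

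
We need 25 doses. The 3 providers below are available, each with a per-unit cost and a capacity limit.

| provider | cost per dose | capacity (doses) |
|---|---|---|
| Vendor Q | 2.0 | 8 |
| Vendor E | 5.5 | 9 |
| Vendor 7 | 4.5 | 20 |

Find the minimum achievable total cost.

92.5

Cheapest first:
Take 8 from Vendor Q at 2.0 → need 17 more.
Take 17 from Vendor 7 at 4.5 to finish.
Vendor E: unused.
Cost = 8×2.0 + 17×4.5 = 92.5.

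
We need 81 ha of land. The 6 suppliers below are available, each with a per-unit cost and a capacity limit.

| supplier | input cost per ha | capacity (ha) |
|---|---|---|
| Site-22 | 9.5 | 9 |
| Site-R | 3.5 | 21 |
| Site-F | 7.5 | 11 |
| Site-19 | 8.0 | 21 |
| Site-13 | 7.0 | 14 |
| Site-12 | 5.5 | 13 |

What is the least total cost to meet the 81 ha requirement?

Cheapest first:
Site-R (3.5): use full 21 — 60 ha to go.
Take 13 from Site-12 at 5.5 — need 47 more.
Take 14 from Site-13 at 7.0 — need 33 more.
Site-F (7.5): use full 11 — 22 ha to go.
Site-19 (8.0): use full 21 — 1 ha to go.
Site-22 at 9.5: take 1 of its 9 — requirement met.
Cost = 21×3.5 + 13×5.5 + 14×7.0 + 11×7.5 + 21×8.0 + 1×9.5 = 503.

503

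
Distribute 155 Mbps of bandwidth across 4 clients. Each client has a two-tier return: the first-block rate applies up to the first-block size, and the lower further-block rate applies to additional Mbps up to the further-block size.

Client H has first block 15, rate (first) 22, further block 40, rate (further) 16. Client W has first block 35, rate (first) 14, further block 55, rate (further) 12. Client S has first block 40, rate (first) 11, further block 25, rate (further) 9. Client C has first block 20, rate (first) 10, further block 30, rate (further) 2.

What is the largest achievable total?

2230

Treat each block as its own option and order by rate: Client H/first 22 > Client H/second 16 > Client W/first 14 > Client W/second 12 > Client S/first 11 > Client C/first 10 > Client S/second 9 > Client C/second 2.
Fill Client H first block (15 at 22) ; 140 left.
Fill Client H second block (40 at 16) ; 100 left.
Client W first at 14: fill all 35 ; 65 left.
Client W second at 12: fill all 55 ; 10 left.
Client S/first: +10 of 40 at 11; pool empty.
Total = 22×15 + 16×40 + 14×35 + 12×55 + 11×10 = 2230.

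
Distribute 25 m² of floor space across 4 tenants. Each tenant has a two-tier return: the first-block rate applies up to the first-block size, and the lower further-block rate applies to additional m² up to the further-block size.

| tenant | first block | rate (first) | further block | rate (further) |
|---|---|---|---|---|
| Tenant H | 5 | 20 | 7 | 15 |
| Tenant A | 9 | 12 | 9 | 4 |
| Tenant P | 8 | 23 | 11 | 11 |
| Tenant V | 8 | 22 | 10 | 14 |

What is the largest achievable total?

Order all 8 blocks by rate: Tenant P/tier1 23 > Tenant V/tier1 22 > Tenant H/tier1 20 > Tenant H/tier2 15 > Tenant V/tier2 14 > Tenant A/tier1 12 > Tenant P/tier2 11 > Tenant A/tier2 4.
Tenant P/tier1 (23): +8 → 17 left.
Tenant V/tier1 (22): +8 → 9 left.
Tenant H tier1 at 20: fill all 5 → 4 left.
4 remain; put them into Tenant H tier2 at 15.
Total = 23×8 + 22×8 + 20×5 + 15×4 = 520.

520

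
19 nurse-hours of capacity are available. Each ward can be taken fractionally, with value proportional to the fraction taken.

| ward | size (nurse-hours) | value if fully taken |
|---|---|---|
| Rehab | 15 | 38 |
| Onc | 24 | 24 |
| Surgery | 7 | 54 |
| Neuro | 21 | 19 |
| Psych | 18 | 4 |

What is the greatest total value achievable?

Sort by value density: Surgery 54/7≈7.71, Rehab 38/15≈2.53, Onc 24/24≈1, Neuro 19/21≈0.905, Psych 4/18≈0.222.
Take all of Surgery (7 nurse-hours, value 54) — 12 nurse-hours left.
12 nurse-hours left: a 12/15 share of Rehab gives 38×12/15 = 30.4.
Total value = 84.4.

84.4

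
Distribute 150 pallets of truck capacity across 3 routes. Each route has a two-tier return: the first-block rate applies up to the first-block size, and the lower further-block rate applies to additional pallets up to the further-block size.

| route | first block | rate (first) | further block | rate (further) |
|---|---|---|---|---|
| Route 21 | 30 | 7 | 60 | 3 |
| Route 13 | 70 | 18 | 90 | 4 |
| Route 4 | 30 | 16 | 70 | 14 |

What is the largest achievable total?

Treat each block as its own option and order by rate: Route 13/T1 18 > Route 4/T1 16 > Route 4/T2 14 > Route 21/T1 7 > Route 13/T2 4 > Route 21/T2 3.
Route 13/T1 (18): +70 — 80 left.
Fill Route 4 T1 block (30 at 16) — 50 left.
Route 4/T2: +50 of 70 at 14; pool empty.
Total = 18×70 + 16×30 + 14×50 = 2440.

2440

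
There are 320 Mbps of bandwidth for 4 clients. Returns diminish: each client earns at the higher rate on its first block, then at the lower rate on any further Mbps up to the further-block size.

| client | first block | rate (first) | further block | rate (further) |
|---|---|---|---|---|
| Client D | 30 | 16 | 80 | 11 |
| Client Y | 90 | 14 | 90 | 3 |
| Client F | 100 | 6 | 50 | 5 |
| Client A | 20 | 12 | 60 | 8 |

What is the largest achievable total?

3580

Order all 8 blocks by rate: Client D/first 16 > Client Y/first 14 > Client A/first 12 > Client D/second 11 > Client A/second 8 > Client F/first 6 > Client F/second 5 > Client Y/second 3.
Client D first at 16: fill all 30 ; 290 left.
Client Y first at 14: fill all 90 ; 200 left.
Client A first at 12: fill all 20 ; 180 left.
Client D/second (11): +80 ; 100 left.
Client A second at 8: fill all 60 ; 40 left.
Client F first at 6: only 40 left, fill 40.
Total = 16×30 + 14×90 + 12×20 + 11×80 + 8×60 + 6×40 = 3580.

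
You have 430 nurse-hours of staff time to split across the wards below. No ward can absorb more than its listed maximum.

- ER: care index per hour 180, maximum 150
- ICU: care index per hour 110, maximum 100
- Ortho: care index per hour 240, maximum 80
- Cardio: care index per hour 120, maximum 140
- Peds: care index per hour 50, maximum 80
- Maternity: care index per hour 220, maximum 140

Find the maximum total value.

84200

Order the wards by care index per hour: Ortho 240 > Maternity 220 > ER 180 > Cardio 120 > ICU 110 > Peds 50.
Give Ortho 80 to hit its cap of 80 → 350 left.
Maternity takes 140 to reach its cap of 140 → 210 left.
Give ER 150 to hit its cap of 150 → 60 left.
Cardio has room for 140 but only 60 remain, so it gets 60.
Total = 180×150 + 240×80 + 120×60 + 220×140 = 84200.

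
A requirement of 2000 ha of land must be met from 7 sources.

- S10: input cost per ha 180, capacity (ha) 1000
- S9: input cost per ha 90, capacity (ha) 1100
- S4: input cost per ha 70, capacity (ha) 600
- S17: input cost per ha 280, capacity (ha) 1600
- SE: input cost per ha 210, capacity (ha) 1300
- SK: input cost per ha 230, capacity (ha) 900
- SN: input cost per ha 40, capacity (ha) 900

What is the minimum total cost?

123000

Use sources in increasing cost order.
Take 900 from SN at 40 → need 1100 more.
S4 (70): use full 600 → 500 ha to go.
S9 at 90: take 500 of its 1100 → requirement met.
S10, SE, SK, S17: unused.
Cost = 900×40 + 600×70 + 500×90 = 123000.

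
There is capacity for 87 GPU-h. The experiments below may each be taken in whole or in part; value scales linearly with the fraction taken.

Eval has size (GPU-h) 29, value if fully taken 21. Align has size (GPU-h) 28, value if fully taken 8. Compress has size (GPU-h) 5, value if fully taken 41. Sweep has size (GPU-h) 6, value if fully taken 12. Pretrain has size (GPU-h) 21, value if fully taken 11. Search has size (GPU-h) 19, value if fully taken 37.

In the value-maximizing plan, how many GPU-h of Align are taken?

7

Rank by value-to-size ratio: Compress 41/5≈8.2, Sweep 12/6≈2, Search 37/19≈1.95, Eval 21/29≈0.724, Pretrain 11/21≈0.524, Align 8/28≈0.286.
Take all of Compress (5 GPU-h, value 41) → 82 GPU-h left.
Take all of Sweep (6 GPU-h, value 12) → 76 GPU-h left.
Take all of Search (19 GPU-h, value 37) → 57 GPU-h left.
Take all of Eval (29 GPU-h, value 21) → 28 GPU-h left.
Take all of Pretrain (21 GPU-h, value 11) → 7 GPU-h left.
7 GPU-h left: a 7/28 share of Align gives 8×7/28 = 2.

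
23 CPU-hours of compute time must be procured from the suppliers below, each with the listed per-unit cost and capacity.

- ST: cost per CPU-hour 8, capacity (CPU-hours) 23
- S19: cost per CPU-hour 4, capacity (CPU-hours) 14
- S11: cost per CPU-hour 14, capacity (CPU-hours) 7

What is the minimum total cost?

128

Cheapest first:
S19 at 4: take all 14 CPU-hours — 9 still needed.
ST (8): take the remaining 9 — done.
S11: unused.
Cost = 14×4 + 9×8 = 128.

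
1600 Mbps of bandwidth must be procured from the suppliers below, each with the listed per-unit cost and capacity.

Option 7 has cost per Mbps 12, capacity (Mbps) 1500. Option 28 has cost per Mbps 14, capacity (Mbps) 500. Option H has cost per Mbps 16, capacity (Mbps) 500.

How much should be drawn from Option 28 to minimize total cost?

100

Use suppliers in increasing cost order.
Option 7 (12): use full 1500 — 100 Mbps to go.
Take 100 from Option 28 at 14 to finish.
Option H: unused.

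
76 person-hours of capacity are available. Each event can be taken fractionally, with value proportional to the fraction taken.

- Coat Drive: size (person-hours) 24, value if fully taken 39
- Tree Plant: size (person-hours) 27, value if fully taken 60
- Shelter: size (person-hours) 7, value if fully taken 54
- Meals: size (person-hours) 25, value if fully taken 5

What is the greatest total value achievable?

Best value per unit of size first: Shelter 54/7≈7.71, Tree Plant 60/27≈2.22, Coat Drive 39/24≈1.62, Meals 5/25≈0.2.
Shelter: take in full, 7 person-hours for value 54 — 69 left.
Take all of Tree Plant (27 person-hours, value 60) — 42 person-hours left.
Take all of Coat Drive (24 person-hours, value 39) — 18 person-hours left.
18 person-hours left: a 18/25 share of Meals gives 5×18/25 = 3.6.
Total value = 156.6.

156.6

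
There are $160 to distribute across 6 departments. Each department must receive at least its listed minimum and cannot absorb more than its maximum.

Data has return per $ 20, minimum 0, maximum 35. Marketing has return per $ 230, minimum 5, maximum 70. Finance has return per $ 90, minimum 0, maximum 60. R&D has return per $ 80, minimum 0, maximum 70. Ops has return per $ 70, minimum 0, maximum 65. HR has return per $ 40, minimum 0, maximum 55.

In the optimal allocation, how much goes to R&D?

30

Meeting every minimum uses 0+5+0+0+0+0 = 5 $, leaving 155.
Highest return per $ first: Marketing 230 > Finance 90 > R&D 80 > Ops 70 > HR 40 > Data 20.
Marketing takes 65 more to reach its cap of 70 — 90 left.
Finance: +60 to 60 (cap) — 30 left.
R&D has room for 70 more but only 30 remain, so it gets 30.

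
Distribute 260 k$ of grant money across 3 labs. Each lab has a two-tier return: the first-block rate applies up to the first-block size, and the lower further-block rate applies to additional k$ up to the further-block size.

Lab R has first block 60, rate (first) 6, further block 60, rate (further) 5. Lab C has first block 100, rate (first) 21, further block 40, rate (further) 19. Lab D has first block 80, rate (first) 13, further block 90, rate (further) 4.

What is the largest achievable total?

Treat each block as its own option and order by rate: Lab C/tier1 21 > Lab C/tier2 19 > Lab D/tier1 13 > Lab R/tier1 6 > Lab R/tier2 5 > Lab D/tier2 4.
Fill Lab C tier1 block (100 at 21) — 160 left.
Fill Lab C tier2 block (40 at 19) — 120 left.
Lab D tier1 at 13: fill all 80 — 40 left.
40 remain; put them into Lab R tier1 at 6.
Total = 21×100 + 19×40 + 13×80 + 6×40 = 4140.

4140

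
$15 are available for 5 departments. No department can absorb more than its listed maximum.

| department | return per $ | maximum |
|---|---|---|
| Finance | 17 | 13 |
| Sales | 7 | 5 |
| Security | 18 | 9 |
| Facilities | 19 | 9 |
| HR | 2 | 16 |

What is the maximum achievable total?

279

Rank by return per $: Facilities 19 > Security 18 > Finance 17 > Sales 7 > HR 2.
Facilities takes 9 to reach its cap of 9 — 6 left.
Only 6 left; Security takes them to reach 6.
Total = 18×6 + 19×9 = 279.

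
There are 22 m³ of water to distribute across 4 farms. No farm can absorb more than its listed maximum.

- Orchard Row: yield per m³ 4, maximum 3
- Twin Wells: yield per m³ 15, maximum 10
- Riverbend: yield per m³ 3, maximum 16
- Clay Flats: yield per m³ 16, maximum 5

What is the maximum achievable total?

254

Highest yield per m³ first: Clay Flats 16 > Twin Wells 15 > Orchard Row 4 > Riverbend 3.
Clay Flats: +5 to 5 (cap) — 17 left.
Twin Wells: +10 to 10 (cap) — 7 left.
Orchard Row takes 3 to reach its cap of 3 — 4 left.
Riverbend has room for 16 but only 4 remain, so it gets 4.
Total = 4×3 + 15×10 + 3×4 + 16×5 = 254.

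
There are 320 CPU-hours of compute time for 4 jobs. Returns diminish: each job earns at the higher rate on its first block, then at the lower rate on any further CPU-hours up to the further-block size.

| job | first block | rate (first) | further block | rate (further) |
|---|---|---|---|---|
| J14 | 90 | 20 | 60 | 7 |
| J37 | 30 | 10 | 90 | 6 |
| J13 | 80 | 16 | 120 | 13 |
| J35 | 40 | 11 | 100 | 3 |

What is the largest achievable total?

4970

Order all 8 blocks by rate: J14/first 20 > J13/first 16 > J13/second 13 > J35/first 11 > J37/first 10 > J14/second 7 > J37/second 6 > J35/second 3.
Fill J14 first block (90 at 20) — 230 left.
Fill J13 first block (80 at 16) — 150 left.
J13/second (13): +120 — 30 left.
J35/first: +30 of 40 at 11; pool empty.
Total = 20×90 + 16×80 + 13×120 + 11×30 = 4970.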